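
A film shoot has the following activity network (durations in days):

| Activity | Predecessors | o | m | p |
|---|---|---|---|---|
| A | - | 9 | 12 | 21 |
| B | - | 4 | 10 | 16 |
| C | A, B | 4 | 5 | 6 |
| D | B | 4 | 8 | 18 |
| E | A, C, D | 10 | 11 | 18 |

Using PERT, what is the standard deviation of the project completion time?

te_A = (9 + 4·12 + 21)/6 = 78/6 = 13; σ²_A = ((21−9)/6)² = 4.000
te_B = (4 + 4·10 + 16)/6 = 60/6 = 10; σ²_B = ((16−4)/6)² = 4.000
te_C = (4 + 4·5 + 6)/6 = 30/6 = 5; σ²_C = ((6−4)/6)² = 0.111
te_D = (4 + 4·8 + 18)/6 = 54/6 = 9; σ²_D = ((18−4)/6)² = 5.444
te_E = (10 + 4·11 + 18)/6 = 72/6 = 12; σ²_E = ((18−10)/6)² = 1.778

Forward pass:
ES_A = 0; EF_A = 13
ES_B = 0; EF_B = 10
ES_C = max(EF_A=13, EF_B=10) = 13; EF_C = 13+5 = 18
ES_D = 10; EF_D = 10+9 = 19
ES_E = max(EF_A=13, EF_C=18, EF_D=19) = 19; EF_E = 19+12 = 31
Expected project duration μ = 31 days. Critical path: B → D → E.

Variance along critical path = 4.000 + 5.444 + 1.778 = 11.222
σ = √11.222 = 3.350 days

3.35 days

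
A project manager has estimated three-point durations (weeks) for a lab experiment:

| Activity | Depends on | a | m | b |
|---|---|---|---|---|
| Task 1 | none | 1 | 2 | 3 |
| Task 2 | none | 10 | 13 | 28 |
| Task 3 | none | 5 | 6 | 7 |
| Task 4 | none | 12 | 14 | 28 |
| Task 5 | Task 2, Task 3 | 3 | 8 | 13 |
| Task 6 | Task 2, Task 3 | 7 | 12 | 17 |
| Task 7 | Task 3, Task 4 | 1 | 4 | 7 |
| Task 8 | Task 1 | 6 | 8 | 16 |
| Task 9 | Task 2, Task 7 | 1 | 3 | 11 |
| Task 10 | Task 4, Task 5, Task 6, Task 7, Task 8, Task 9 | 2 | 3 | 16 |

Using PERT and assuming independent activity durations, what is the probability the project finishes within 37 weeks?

te_Task 1 = (1 + 4·2 + 3)/6 = 12/6 = 2; σ²_Task 1 = ((3−1)/6)² = 0.111
te_Task 2 = (10 + 4·13 + 28)/6 = 90/6 = 15; σ²_Task 2 = ((28−10)/6)² = 9.000
te_Task 3 = (5 + 4·6 + 7)/6 = 36/6 = 6; σ²_Task 3 = ((7−5)/6)² = 0.111
te_Task 4 = (12 + 4·14 + 28)/6 = 96/6 = 16; σ²_Task 4 = ((28−12)/6)² = 7.111
te_Task 5 = (3 + 4·8 + 13)/6 = 48/6 = 8; σ²_Task 5 = ((13−3)/6)² = 2.778
te_Task 6 = (7 + 4·12 + 17)/6 = 72/6 = 12; σ²_Task 6 = ((17−7)/6)² = 2.778
te_Task 7 = (1 + 4·4 + 7)/6 = 24/6 = 4; σ²_Task 7 = ((7−1)/6)² = 1.000
te_Task 8 = (6 + 4·8 + 16)/6 = 54/6 = 9; σ²_Task 8 = ((16−6)/6)² = 2.778
te_Task 9 = (1 + 4·3 + 11)/6 = 24/6 = 4; σ²_Task 9 = ((11−1)/6)² = 2.778
te_Task 10 = (2 + 4·3 + 16)/6 = 30/6 = 5; σ²_Task 10 = ((16−2)/6)² = 5.444

Forward pass:
ES_Task 1 = 0; EF_Task 1 = 2
ES_Task 2 = 0; EF_Task 2 = 15
ES_Task 3 = 0; EF_Task 3 = 6
ES_Task 4 = 0; EF_Task 4 = 16
ES_Task 5 = max(EF_Task 2=15, EF_Task 3=6) = 15; EF_Task 5 = 15+8 = 23
ES_Task 6 = max(EF_Task 2=15, EF_Task 3=6) = 15; EF_Task 6 = 15+12 = 27
ES_Task 7 = max(EF_Task 3=6, EF_Task 4=16) = 16; EF_Task 7 = 16+4 = 20
ES_Task 8 = 2; EF_Task 8 = 2+9 = 11
ES_Task 9 = max(EF_Task 2=15, EF_Task 7=20) = 20; EF_Task 9 = 20+4 = 24
ES_Task 10 = max(EF_Task 4=16, EF_Task 5=23, EF_Task 6=27, EF_Task 7=20, EF_Task 8=11, EF_Task 9=24) = 27; EF_Task 10 = 27+5 = 32
Expected project duration μ = 32 weeks. Critical path: Task 2 → Task 6 → Task 10.

Variance along critical path = 9.000 + 2.778 + 5.444 = 17.222; σ = √17.222 = 4.150 weeks.
Z = (37 − 32) / 4.150 = 1.205
P(T ≤ 37) = Φ(1.205) ≈ 0.886

0.886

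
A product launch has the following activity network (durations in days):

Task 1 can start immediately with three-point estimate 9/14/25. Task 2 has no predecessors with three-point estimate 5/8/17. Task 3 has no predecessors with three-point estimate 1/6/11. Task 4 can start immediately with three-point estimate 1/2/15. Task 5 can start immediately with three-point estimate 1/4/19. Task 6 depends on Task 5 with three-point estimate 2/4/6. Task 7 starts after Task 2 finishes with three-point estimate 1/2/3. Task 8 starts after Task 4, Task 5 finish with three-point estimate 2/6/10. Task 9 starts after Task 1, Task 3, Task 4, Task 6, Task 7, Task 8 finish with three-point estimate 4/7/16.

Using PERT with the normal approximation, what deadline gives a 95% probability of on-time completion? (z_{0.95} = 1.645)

te_Task 1 = (9 + 4·14 + 25)/6 = 90/6 = 15; σ²_Task 1 = ((25−9)/6)² = 7.111
te_Task 2 = (5 + 4·8 + 17)/6 = 54/6 = 9; σ²_Task 2 = ((17−5)/6)² = 4.000
te_Task 3 = (1 + 4·6 + 11)/6 = 36/6 = 6; σ²_Task 3 = ((11−1)/6)² = 2.778
te_Task 4 = (1 + 4·2 + 15)/6 = 24/6 = 4; σ²_Task 4 = ((15−1)/6)² = 5.444
te_Task 5 = (1 + 4·4 + 19)/6 = 36/6 = 6; σ²_Task 5 = ((19−1)/6)² = 9.000
te_Task 6 = (2 + 4·4 + 6)/6 = 24/6 = 4; σ²_Task 6 = ((6−2)/6)² = 0.444
te_Task 7 = (1 + 4·2 + 3)/6 = 12/6 = 2; σ²_Task 7 = ((3−1)/6)² = 0.111
te_Task 8 = (2 + 4·6 + 10)/6 = 36/6 = 6; σ²_Task 8 = ((10−2)/6)² = 1.778
te_Task 9 = (4 + 4·7 + 16)/6 = 48/6 = 8; σ²_Task 9 = ((16−4)/6)² = 4.000

Forward pass:
ES_Task 1 = 0; EF_Task 1 = 15
ES_Task 2 = 0; EF_Task 2 = 9
ES_Task 3 = 0; EF_Task 3 = 6
ES_Task 4 = 0; EF_Task 4 = 4
ES_Task 5 = 0; EF_Task 5 = 6
ES_Task 6 = 6; EF_Task 6 = 6+4 = 10
ES_Task 7 = 9; EF_Task 7 = 9+2 = 11
ES_Task 8 = max(EF_Task 4=4, EF_Task 5=6) = 6; EF_Task 8 = 6+6 = 12
ES_Task 9 = max(EF_Task 1=15, EF_Task 3=6, EF_Task 4=4, EF_Task 6=10, EF_Task 7=11, EF_Task 8=12) = 15; EF_Task 9 = 15+8 = 23
Expected project duration μ = 23 days. Critical path: Task 1 → Task 9.

Variance along critical path = 7.111 + 4.000 = 11.111; σ = 3.333 days.
D = μ + z·σ = 23 + 1.645·3.333 = 28.5 days

28.5 days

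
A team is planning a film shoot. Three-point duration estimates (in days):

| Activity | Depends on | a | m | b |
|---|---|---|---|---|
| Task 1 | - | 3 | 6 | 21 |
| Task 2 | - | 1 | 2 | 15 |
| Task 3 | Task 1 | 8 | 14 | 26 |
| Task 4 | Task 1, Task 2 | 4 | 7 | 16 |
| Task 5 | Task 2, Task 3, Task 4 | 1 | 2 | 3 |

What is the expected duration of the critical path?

te_Task 1 = (3 + 4·6 + 21)/6 = 48/6 = 8
te_Task 2 = (1 + 4·2 + 15)/6 = 24/6 = 4
te_Task 3 = (8 + 4·14 + 26)/6 = 90/6 = 15
te_Task 4 = (4 + 4·7 + 16)/6 = 48/6 = 8
te_Task 5 = (1 + 4·2 + 3)/6 = 12/6 = 2

Forward pass:
ES_Task 1 = 0; EF_Task 1 = 8
ES_Task 2 = 0; EF_Task 2 = 4
ES_Task 3 = 8; EF_Task 3 = 8+15 = 23
ES_Task 4 = max(EF_Task 1=8, EF_Task 2=4) = 8; EF_Task 4 = 8+8 = 16
ES_Task 5 = max(EF_Task 2=4, EF_Task 3=23, EF_Task 4=16) = 23; EF_Task 5 = 23+2 = 25
Expected project duration μ = 25 days. Critical path: Task 1 → Task 3 → Task 5.

25 days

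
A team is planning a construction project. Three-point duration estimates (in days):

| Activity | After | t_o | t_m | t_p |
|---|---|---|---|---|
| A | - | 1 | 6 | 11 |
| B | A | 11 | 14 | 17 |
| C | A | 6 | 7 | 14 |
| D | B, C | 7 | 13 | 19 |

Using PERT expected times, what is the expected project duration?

33 days

te_A = (1 + 4·6 + 11)/6 = 36/6 = 6
te_B = (11 + 4·14 + 17)/6 = 84/6 = 14
te_C = (6 + 4·7 + 14)/6 = 48/6 = 8
te_D = (7 + 4·13 + 19)/6 = 78/6 = 13

Forward pass:
ES_A = 0; EF_A = 6
ES_B = 6; EF_B = 6+14 = 20
ES_C = 6; EF_C = 6+8 = 14
ES_D = max(EF_B=20, EF_C=14) = 20; EF_D = 20+13 = 33
Expected project duration μ = 33 days. Critical path: A → B → D.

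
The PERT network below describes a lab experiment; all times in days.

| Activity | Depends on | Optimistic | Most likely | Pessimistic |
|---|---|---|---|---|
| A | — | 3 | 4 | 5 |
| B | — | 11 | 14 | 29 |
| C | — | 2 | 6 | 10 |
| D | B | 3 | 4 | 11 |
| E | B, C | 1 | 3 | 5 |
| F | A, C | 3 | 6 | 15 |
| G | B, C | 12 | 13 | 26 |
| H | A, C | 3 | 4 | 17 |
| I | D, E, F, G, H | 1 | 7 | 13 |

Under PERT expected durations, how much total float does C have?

te_A = (3 + 4·4 + 5)/6 = 24/6 = 4
te_B = (11 + 4·14 + 29)/6 = 96/6 = 16
te_C = (2 + 4·6 + 10)/6 = 36/6 = 6
te_D = (3 + 4·4 + 11)/6 = 30/6 = 5
te_E = (1 + 4·3 + 5)/6 = 18/6 = 3
te_F = (3 + 4·6 + 15)/6 = 42/6 = 7
te_G = (12 + 4·13 + 26)/6 = 90/6 = 15
te_H = (3 + 4·4 + 17)/6 = 36/6 = 6
te_I = (1 + 4·7 + 13)/6 = 42/6 = 7

Forward pass:
ES_A = 0; EF_A = 4
ES_B = 0; EF_B = 16
ES_C = 0; EF_C = 6
ES_D = 16; EF_D = 16+5 = 21
ES_E = max(EF_B=16, EF_C=6) = 16; EF_E = 16+3 = 19
ES_F = max(EF_A=4, EF_C=6) = 6; EF_F = 6+7 = 13
ES_G = max(EF_B=16, EF_C=6) = 16; EF_G = 16+15 = 31
ES_H = max(EF_A=4, EF_C=6) = 6; EF_H = 6+6 = 12
ES_I = max(EF_D=21, EF_E=19, EF_F=13, EF_G=31, EF_H=12) = 31; EF_I = 31+7 = 38
Expected project duration μ = 38 days. Critical path: B → G → I.

Backward pass:
LF_I = 38; LS_I = 38−7 = 31
LF_H = LS_I = 31; LS_H = 31−6 = 25
LF_G = LS_I = 31; LS_G = 31−15 = 16
LF_F = LS_I = 31; LS_F = 31−7 = 24
LF_E = LS_I = 31; LS_E = 31−3 = 28
LF_D = LS_I = 31; LS_D = 31−5 = 26
LF_C = min(LS_E=28, LS_F=24, LS_G=16, LS_H=25) = 16; LS_C = 16−6 = 10
LF_B = min(LS_D=26, LS_E=28, LS_G=16) = 16; LS_B = 16−16 = 0
LF_A = min(LS_F=24, LS_H=25) = 24; LS_A = 24−4 = 20
Slack_C = LS_C − ES_C = 10 − 0 = 10

10 days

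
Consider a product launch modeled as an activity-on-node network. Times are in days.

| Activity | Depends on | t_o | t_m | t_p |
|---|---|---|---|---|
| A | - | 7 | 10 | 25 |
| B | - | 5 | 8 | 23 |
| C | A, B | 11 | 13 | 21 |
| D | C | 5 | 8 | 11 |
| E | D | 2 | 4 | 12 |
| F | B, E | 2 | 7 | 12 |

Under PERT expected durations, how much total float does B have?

2 days

te_A = (7 + 4·10 + 25)/6 = 72/6 = 12
te_B = (5 + 4·8 + 23)/6 = 60/6 = 10
te_C = (11 + 4·13 + 21)/6 = 84/6 = 14
te_D = (5 + 4·8 + 11)/6 = 48/6 = 8
te_E = (2 + 4·4 + 12)/6 = 30/6 = 5
te_F = (2 + 4·7 + 12)/6 = 42/6 = 7

Forward pass:
ES_A = 0; EF_A = 12
ES_B = 0; EF_B = 10
ES_C = max(EF_A=12, EF_B=10) = 12; EF_C = 12+14 = 26
ES_D = 26; EF_D = 26+8 = 34
ES_E = 34; EF_E = 34+5 = 39
ES_F = max(EF_B=10, EF_E=39) = 39; EF_F = 39+7 = 46
Expected project duration μ = 46 days. Critical path: A → C → D → E → F.

Backward pass:
LF_F = 46; LS_F = 46−7 = 39
LF_E = LS_F = 39; LS_E = 39−5 = 34
LF_D = LS_E = 34; LS_D = 34−8 = 26
LF_C = LS_D = 26; LS_C = 26−14 = 12
LF_B = min(LS_C=12, LS_F=39) = 12; LS_B = 12−10 = 2
LF_A = LS_C = 12; LS_A = 12−12 = 0
Slack_B = LS_B − ES_B = 2 − 0 = 2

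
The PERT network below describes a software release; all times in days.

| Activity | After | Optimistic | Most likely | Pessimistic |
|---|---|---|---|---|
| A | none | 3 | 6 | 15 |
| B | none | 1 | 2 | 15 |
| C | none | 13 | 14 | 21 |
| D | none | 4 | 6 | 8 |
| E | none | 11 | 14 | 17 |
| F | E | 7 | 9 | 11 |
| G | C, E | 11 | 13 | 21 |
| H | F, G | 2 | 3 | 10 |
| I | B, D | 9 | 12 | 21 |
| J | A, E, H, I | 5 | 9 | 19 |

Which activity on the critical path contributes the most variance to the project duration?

J

te_A = (3 + 4·6 + 15)/6 = 42/6 = 7; σ²_A = ((15−3)/6)² = 4.000
te_B = (1 + 4·2 + 15)/6 = 24/6 = 4; σ²_B = ((15−1)/6)² = 5.444
te_C = (13 + 4·14 + 21)/6 = 90/6 = 15; σ²_C = ((21−13)/6)² = 1.778
te_D = (4 + 4·6 + 8)/6 = 36/6 = 6; σ²_D = ((8−4)/6)² = 0.444
te_E = (11 + 4·14 + 17)/6 = 84/6 = 14; σ²_E = ((17−11)/6)² = 1.000
te_F = (7 + 4·9 + 11)/6 = 54/6 = 9; σ²_F = ((11−7)/6)² = 0.444
te_G = (11 + 4·13 + 21)/6 = 84/6 = 14; σ²_G = ((21−11)/6)² = 2.778
te_H = (2 + 4·3 + 10)/6 = 24/6 = 4; σ²_H = ((10−2)/6)² = 1.778
te_I = (9 + 4·12 + 21)/6 = 78/6 = 13; σ²_I = ((21−9)/6)² = 4.000
te_J = (5 + 4·9 + 19)/6 = 60/6 = 10; σ²_J = ((19−5)/6)² = 5.444

Forward pass:
ES_A = 0; EF_A = 7
ES_B = 0; EF_B = 4
ES_C = 0; EF_C = 15
ES_D = 0; EF_D = 6
ES_E = 0; EF_E = 14
ES_F = 14; EF_F = 14+9 = 23
ES_G = max(EF_C=15, EF_E=14) = 15; EF_G = 15+14 = 29
ES_H = max(EF_F=23, EF_G=29) = 29; EF_H = 29+4 = 33
ES_I = max(EF_B=4, EF_D=6) = 6; EF_I = 6+13 = 19
ES_J = max(EF_A=7, EF_E=14, EF_H=33, EF_I=19) = 33; EF_J = 33+10 = 43
Expected project duration μ = 43 days. Critical path: C → G → H → J.

Variances on critical path: σ²_C=1.778, σ²_G=2.778, σ²_H=1.778, σ²_J=5.444.
Largest is σ²_J = 5.444.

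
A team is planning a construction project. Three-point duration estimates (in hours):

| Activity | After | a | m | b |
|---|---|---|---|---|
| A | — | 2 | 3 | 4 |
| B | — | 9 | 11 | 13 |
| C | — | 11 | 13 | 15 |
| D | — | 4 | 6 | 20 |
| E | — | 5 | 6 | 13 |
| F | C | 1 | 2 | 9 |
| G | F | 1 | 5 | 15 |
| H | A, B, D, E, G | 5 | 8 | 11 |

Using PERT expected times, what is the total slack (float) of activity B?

te_A = (2 + 4·3 + 4)/6 = 18/6 = 3
te_B = (9 + 4·11 + 13)/6 = 66/6 = 11
te_C = (11 + 4·13 + 15)/6 = 78/6 = 13
te_D = (4 + 4·6 + 20)/6 = 48/6 = 8
te_E = (5 + 4·6 + 13)/6 = 42/6 = 7
te_F = (1 + 4·2 + 9)/6 = 18/6 = 3
te_G = (1 + 4·5 + 15)/6 = 36/6 = 6
te_H = (5 + 4·8 + 11)/6 = 48/6 = 8

Forward pass:
ES_A = 0; EF_A = 3
ES_B = 0; EF_B = 11
ES_C = 0; EF_C = 13
ES_D = 0; EF_D = 8
ES_E = 0; EF_E = 7
ES_F = 13; EF_F = 13+3 = 16
ES_G = 16; EF_G = 16+6 = 22
ES_H = max(EF_A=3, EF_B=11, EF_D=8, EF_E=7, EF_G=22) = 22; EF_H = 22+8 = 30
Expected project duration μ = 30 hours. Critical path: C → F → G → H.

Backward pass:
LF_H = 30; LS_H = 30−8 = 22
LF_G = LS_H = 22; LS_G = 22−6 = 16
LF_F = LS_G = 16; LS_F = 16−3 = 13
LF_E = LS_H = 22; LS_E = 22−7 = 15
LF_D = LS_H = 22; LS_D = 22−8 = 14
LF_C = LS_F = 13; LS_C = 13−13 = 0
LF_B = LS_H = 22; LS_B = 22−11 = 11
LF_A = LS_H = 22; LS_A = 22−3 = 19
Slack_B = LS_B − ES_B = 11 − 0 = 11

11 hours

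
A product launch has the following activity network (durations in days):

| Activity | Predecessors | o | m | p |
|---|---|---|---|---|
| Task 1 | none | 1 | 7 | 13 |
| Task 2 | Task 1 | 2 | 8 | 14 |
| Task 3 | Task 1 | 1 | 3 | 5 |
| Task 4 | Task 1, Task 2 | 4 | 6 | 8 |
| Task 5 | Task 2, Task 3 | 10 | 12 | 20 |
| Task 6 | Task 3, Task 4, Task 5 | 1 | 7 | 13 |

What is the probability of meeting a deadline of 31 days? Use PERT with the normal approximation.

te_Task 1 = (1 + 4·7 + 13)/6 = 42/6 = 7; σ²_Task 1 = ((13−1)/6)² = 4.000
te_Task 2 = (2 + 4·8 + 14)/6 = 48/6 = 8; σ²_Task 2 = ((14−2)/6)² = 4.000
te_Task 3 = (1 + 4·3 + 5)/6 = 18/6 = 3; σ²_Task 3 = ((5−1)/6)² = 0.444
te_Task 4 = (4 + 4·6 + 8)/6 = 36/6 = 6; σ²_Task 4 = ((8−4)/6)² = 0.444
te_Task 5 = (10 + 4·12 + 20)/6 = 78/6 = 13; σ²_Task 5 = ((20−10)/6)² = 2.778
te_Task 6 = (1 + 4·7 + 13)/6 = 42/6 = 7; σ²_Task 6 = ((13−1)/6)² = 4.000

Forward pass:
ES_Task 1 = 0; EF_Task 1 = 7
ES_Task 2 = 7; EF_Task 2 = 7+8 = 15
ES_Task 3 = 7; EF_Task 3 = 7+3 = 10
ES_Task 4 = max(EF_Task 1=7, EF_Task 2=15) = 15; EF_Task 4 = 15+6 = 21
ES_Task 5 = max(EF_Task 2=15, EF_Task 3=10) = 15; EF_Task 5 = 15+13 = 28
ES_Task 6 = max(EF_Task 3=10, EF_Task 4=21, EF_Task 5=28) = 28; EF_Task 6 = 28+7 = 35
Expected project duration μ = 35 days. Critical path: Task 1 → Task 2 → Task 5 → Task 6.

Variance along critical path = 4.000 + 4.000 + 2.778 + 4.000 = 14.778; σ = √14.778 = 3.844 days.
Z = (31 − 35) / 3.844 = -1.041
P(T ≤ 31) = Φ(-1.041) ≈ 0.149

0.149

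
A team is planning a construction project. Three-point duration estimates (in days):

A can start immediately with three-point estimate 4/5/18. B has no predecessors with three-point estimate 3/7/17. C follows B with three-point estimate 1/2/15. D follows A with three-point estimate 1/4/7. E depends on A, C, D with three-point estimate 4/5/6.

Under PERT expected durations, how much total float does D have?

te_A = (4 + 4·5 + 18)/6 = 42/6 = 7
te_B = (3 + 4·7 + 17)/6 = 48/6 = 8
te_C = (1 + 4·2 + 15)/6 = 24/6 = 4
te_D = (1 + 4·4 + 7)/6 = 24/6 = 4
te_E = (4 + 4·5 + 6)/6 = 30/6 = 5

Forward pass:
ES_A = 0; EF_A = 7
ES_B = 0; EF_B = 8
ES_C = 8; EF_C = 8+4 = 12
ES_D = 7; EF_D = 7+4 = 11
ES_E = max(EF_A=7, EF_C=12, EF_D=11) = 12; EF_E = 12+5 = 17
Expected project duration μ = 17 days. Critical path: B → C → E.

Backward pass:
LF_E = 17; LS_E = 17−5 = 12
LF_D = LS_E = 12; LS_D = 12−4 = 8
LF_C = LS_E = 12; LS_C = 12−4 = 8
LF_B = LS_C = 8; LS_B = 8−8 = 0
LF_A = min(LS_D=8, LS_E=12) = 8; LS_A = 8−7 = 1
Slack_D = LS_D − ES_D = 8 − 7 = 1

1 days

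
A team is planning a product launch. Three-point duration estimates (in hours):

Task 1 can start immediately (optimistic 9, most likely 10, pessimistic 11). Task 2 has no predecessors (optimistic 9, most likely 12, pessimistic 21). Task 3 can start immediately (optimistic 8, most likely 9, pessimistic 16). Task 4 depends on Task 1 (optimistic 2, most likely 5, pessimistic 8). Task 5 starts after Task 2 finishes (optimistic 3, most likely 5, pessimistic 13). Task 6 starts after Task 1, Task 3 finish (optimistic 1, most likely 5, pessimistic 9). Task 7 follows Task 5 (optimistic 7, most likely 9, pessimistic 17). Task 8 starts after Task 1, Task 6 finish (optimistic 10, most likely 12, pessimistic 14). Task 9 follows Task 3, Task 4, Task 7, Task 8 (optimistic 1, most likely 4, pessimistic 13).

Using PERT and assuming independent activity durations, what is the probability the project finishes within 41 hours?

0.971

te_Task 1 = (9 + 4·10 + 11)/6 = 60/6 = 10; σ²_Task 1 = ((11−9)/6)² = 0.111
te_Task 2 = (9 + 4·12 + 21)/6 = 78/6 = 13; σ²_Task 2 = ((21−9)/6)² = 4.000
te_Task 3 = (8 + 4·9 + 16)/6 = 60/6 = 10; σ²_Task 3 = ((16−8)/6)² = 1.778
te_Task 4 = (2 + 4·5 + 8)/6 = 30/6 = 5; σ²_Task 4 = ((8−2)/6)² = 1.000
te_Task 5 = (3 + 4·5 + 13)/6 = 36/6 = 6; σ²_Task 5 = ((13−3)/6)² = 2.778
te_Task 6 = (1 + 4·5 + 9)/6 = 30/6 = 5; σ²_Task 6 = ((9−1)/6)² = 1.778
te_Task 7 = (7 + 4·9 + 17)/6 = 60/6 = 10; σ²_Task 7 = ((17−7)/6)² = 2.778
te_Task 8 = (10 + 4·12 + 14)/6 = 72/6 = 12; σ²_Task 8 = ((14−10)/6)² = 0.444
te_Task 9 = (1 + 4·4 + 13)/6 = 30/6 = 5; σ²_Task 9 = ((13−1)/6)² = 4.000

Forward pass:
ES_Task 1 = 0; EF_Task 1 = 10
ES_Task 2 = 0; EF_Task 2 = 13
ES_Task 3 = 0; EF_Task 3 = 10
ES_Task 4 = 10; EF_Task 4 = 10+5 = 15
ES_Task 5 = 13; EF_Task 5 = 13+6 = 19
ES_Task 6 = max(EF_Task 1=10, EF_Task 3=10) = 10; EF_Task 6 = 10+5 = 15
ES_Task 7 = 19; EF_Task 7 = 19+10 = 29
ES_Task 8 = max(EF_Task 1=10, EF_Task 6=15) = 15; EF_Task 8 = 15+12 = 27
ES_Task 9 = max(EF_Task 3=10, EF_Task 4=15, EF_Task 7=29, EF_Task 8=27) = 29; EF_Task 9 = 29+5 = 34
Expected project duration μ = 34 hours. Critical path: Task 2 → Task 5 → Task 7 → Task 9.

Variance along critical path = 4.000 + 2.778 + 2.778 + 4.000 = 13.556; σ = √13.556 = 3.682 hours.
Z = (41 − 34) / 3.682 = 1.901
P(T ≤ 41) = Φ(1.901) ≈ 0.971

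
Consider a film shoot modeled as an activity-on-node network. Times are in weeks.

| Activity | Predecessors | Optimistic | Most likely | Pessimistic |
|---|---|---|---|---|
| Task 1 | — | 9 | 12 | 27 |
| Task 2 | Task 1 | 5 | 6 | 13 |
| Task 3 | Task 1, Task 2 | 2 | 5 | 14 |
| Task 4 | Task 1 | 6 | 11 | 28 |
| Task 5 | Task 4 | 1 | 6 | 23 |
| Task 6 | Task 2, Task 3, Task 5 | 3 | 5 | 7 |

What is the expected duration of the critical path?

te_Task 1 = (9 + 4·12 + 27)/6 = 84/6 = 14
te_Task 2 = (5 + 4·6 + 13)/6 = 42/6 = 7
te_Task 3 = (2 + 4·5 + 14)/6 = 36/6 = 6
te_Task 4 = (6 + 4·11 + 28)/6 = 78/6 = 13
te_Task 5 = (1 + 4·6 + 23)/6 = 48/6 = 8
te_Task 6 = (3 + 4·5 + 7)/6 = 30/6 = 5

Forward pass:
ES_Task 1 = 0; EF_Task 1 = 14
ES_Task 2 = 14; EF_Task 2 = 14+7 = 21
ES_Task 3 = max(EF_Task 1=14, EF_Task 2=21) = 21; EF_Task 3 = 21+6 = 27
ES_Task 4 = 14; EF_Task 4 = 14+13 = 27
ES_Task 5 = 27; EF_Task 5 = 27+8 = 35
ES_Task 6 = max(EF_Task 2=21, EF_Task 3=27, EF_Task 5=35) = 35; EF_Task 6 = 35+5 = 40
Expected project duration μ = 40 weeks. Critical path: Task 1 → Task 4 → Task 5 → Task 6.

40 weeks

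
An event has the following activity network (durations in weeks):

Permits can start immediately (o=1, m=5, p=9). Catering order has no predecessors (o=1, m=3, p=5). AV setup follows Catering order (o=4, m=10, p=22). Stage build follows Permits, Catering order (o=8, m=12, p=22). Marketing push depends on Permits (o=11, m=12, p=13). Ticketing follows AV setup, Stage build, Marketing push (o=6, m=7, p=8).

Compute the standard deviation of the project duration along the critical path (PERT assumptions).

te_Permits = (1 + 4·5 + 9)/6 = 30/6 = 5; σ²_Permits = ((9−1)/6)² = 1.778
te_Catering order = (1 + 4·3 + 5)/6 = 18/6 = 3; σ²_Catering order = ((5−1)/6)² = 0.444
te_AV setup = (4 + 4·10 + 22)/6 = 66/6 = 11; σ²_AV setup = ((22−4)/6)² = 9.000
te_Stage build = (8 + 4·12 + 22)/6 = 78/6 = 13; σ²_Stage build = ((22−8)/6)² = 5.444
te_Marketing push = (11 + 4·12 + 13)/6 = 72/6 = 12; σ²_Marketing push = ((13−11)/6)² = 0.111
te_Ticketing = (6 + 4·7 + 8)/6 = 42/6 = 7; σ²_Ticketing = ((8−6)/6)² = 0.111

Forward pass:
ES_Permits = 0; EF_Permits = 5
ES_Catering order = 0; EF_Catering order = 3
ES_AV setup = 3; EF_AV setup = 3+11 = 14
ES_Stage build = max(EF_Permits=5, EF_Catering order=3) = 5; EF_Stage build = 5+13 = 18
ES_Marketing push = 5; EF_Marketing push = 5+12 = 17
ES_Ticketing = max(EF_AV setup=14, EF_Stage build=18, EF_Marketing push=17) = 18; EF_Ticketing = 18+7 = 25
Expected project duration μ = 25 weeks. Critical path: Permits → Stage build → Ticketing.

Variance along critical path = 1.778 + 5.444 + 0.111 = 7.333
σ = √7.333 = 2.708 weeks

2.71 weeks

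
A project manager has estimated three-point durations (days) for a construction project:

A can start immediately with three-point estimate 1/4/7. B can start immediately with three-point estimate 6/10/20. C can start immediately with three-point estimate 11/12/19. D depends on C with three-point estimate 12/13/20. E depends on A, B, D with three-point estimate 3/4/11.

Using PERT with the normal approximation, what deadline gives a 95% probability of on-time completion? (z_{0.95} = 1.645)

te_A = (1 + 4·4 + 7)/6 = 24/6 = 4; σ²_A = ((7−1)/6)² = 1.000
te_B = (6 + 4·10 + 20)/6 = 66/6 = 11; σ²_B = ((20−6)/6)² = 5.444
te_C = (11 + 4·12 + 19)/6 = 78/6 = 13; σ²_C = ((19−11)/6)² = 1.778
te_D = (12 + 4·13 + 20)/6 = 84/6 = 14; σ²_D = ((20−12)/6)² = 1.778
te_E = (3 + 4·4 + 11)/6 = 30/6 = 5; σ²_E = ((11−3)/6)² = 1.778

Forward pass:
ES_A = 0; EF_A = 4
ES_B = 0; EF_B = 11
ES_C = 0; EF_C = 13
ES_D = 13; EF_D = 13+14 = 27
ES_E = max(EF_A=4, EF_B=11, EF_D=27) = 27; EF_E = 27+5 = 32
Expected project duration μ = 32 days. Critical path: C → D → E.

Variance along critical path = 1.778 + 1.778 + 1.778 = 5.333; σ = 2.309 days.
D = μ + z·σ = 32 + 1.645·2.309 = 35.8 days

35.8 days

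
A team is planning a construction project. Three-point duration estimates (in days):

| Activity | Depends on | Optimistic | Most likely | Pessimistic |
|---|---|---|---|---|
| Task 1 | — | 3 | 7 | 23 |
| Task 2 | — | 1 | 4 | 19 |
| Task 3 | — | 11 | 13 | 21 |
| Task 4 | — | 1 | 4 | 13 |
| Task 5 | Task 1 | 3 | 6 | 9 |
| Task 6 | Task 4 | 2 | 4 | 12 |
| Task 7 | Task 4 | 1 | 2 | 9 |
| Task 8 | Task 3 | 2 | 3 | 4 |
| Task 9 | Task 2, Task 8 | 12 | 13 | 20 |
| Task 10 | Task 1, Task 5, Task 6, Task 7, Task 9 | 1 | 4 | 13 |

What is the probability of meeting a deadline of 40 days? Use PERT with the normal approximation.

te_Task 1 = (3 + 4·7 + 23)/6 = 54/6 = 9; σ²_Task 1 = ((23−3)/6)² = 11.111
te_Task 2 = (1 + 4·4 + 19)/6 = 36/6 = 6; σ²_Task 2 = ((19−1)/6)² = 9.000
te_Task 3 = (11 + 4·13 + 21)/6 = 84/6 = 14; σ²_Task 3 = ((21−11)/6)² = 2.778
te_Task 4 = (1 + 4·4 + 13)/6 = 30/6 = 5; σ²_Task 4 = ((13−1)/6)² = 4.000
te_Task 5 = (3 + 4·6 + 9)/6 = 36/6 = 6; σ²_Task 5 = ((9−3)/6)² = 1.000
te_Task 6 = (2 + 4·4 + 12)/6 = 30/6 = 5; σ²_Task 6 = ((12−2)/6)² = 2.778
te_Task 7 = (1 + 4·2 + 9)/6 = 18/6 = 3; σ²_Task 7 = ((9−1)/6)² = 1.778
te_Task 8 = (2 + 4·3 + 4)/6 = 18/6 = 3; σ²_Task 8 = ((4−2)/6)² = 0.111
te_Task 9 = (12 + 4·13 + 20)/6 = 84/6 = 14; σ²_Task 9 = ((20−12)/6)² = 1.778
te_Task 10 = (1 + 4·4 + 13)/6 = 30/6 = 5; σ²_Task 10 = ((13−1)/6)² = 4.000

Forward pass:
ES_Task 1 = 0; EF_Task 1 = 9
ES_Task 2 = 0; EF_Task 2 = 6
ES_Task 3 = 0; EF_Task 3 = 14
ES_Task 4 = 0; EF_Task 4 = 5
ES_Task 5 = 9; EF_Task 5 = 9+6 = 15
ES_Task 6 = 5; EF_Task 6 = 5+5 = 10
ES_Task 7 = 5; EF_Task 7 = 5+3 = 8
ES_Task 8 = 14; EF_Task 8 = 14+3 = 17
ES_Task 9 = max(EF_Task 2=6, EF_Task 8=17) = 17; EF_Task 9 = 17+14 = 31
ES_Task 10 = max(EF_Task 1=9, EF_Task 5=15, EF_Task 6=10, EF_Task 7=8, EF_Task 9=31) = 31; EF_Task 10 = 31+5 = 36
Expected project duration μ = 36 days. Critical path: Task 3 → Task 8 → Task 9 → Task 10.

Variance along critical path = 2.778 + 0.111 + 1.778 + 4.000 = 8.667; σ = √8.667 = 2.944 days.
Z = (40 − 36) / 2.944 = 1.359
P(T ≤ 40) = Φ(1.359) ≈ 0.913

0.913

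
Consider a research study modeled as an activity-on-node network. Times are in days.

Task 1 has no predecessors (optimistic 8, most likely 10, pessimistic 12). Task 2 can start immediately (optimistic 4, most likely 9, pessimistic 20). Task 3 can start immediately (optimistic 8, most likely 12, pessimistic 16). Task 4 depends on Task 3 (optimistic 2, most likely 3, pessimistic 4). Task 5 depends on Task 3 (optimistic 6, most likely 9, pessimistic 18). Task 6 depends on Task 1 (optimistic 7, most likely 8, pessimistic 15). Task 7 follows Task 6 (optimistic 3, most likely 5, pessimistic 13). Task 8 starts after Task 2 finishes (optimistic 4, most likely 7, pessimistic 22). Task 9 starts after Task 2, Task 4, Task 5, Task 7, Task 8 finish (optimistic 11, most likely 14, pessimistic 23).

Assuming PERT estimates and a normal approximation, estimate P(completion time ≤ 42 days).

te_Task 1 = (8 + 4·10 + 12)/6 = 60/6 = 10; σ²_Task 1 = ((12−8)/6)² = 0.444
te_Task 2 = (4 + 4·9 + 20)/6 = 60/6 = 10; σ²_Task 2 = ((20−4)/6)² = 7.111
te_Task 3 = (8 + 4·12 + 16)/6 = 72/6 = 12; σ²_Task 3 = ((16−8)/6)² = 1.778
te_Task 4 = (2 + 4·3 + 4)/6 = 18/6 = 3; σ²_Task 4 = ((4−2)/6)² = 0.111
te_Task 5 = (6 + 4·9 + 18)/6 = 60/6 = 10; σ²_Task 5 = ((18−6)/6)² = 4.000
te_Task 6 = (7 + 4·8 + 15)/6 = 54/6 = 9; σ²_Task 6 = ((15−7)/6)² = 1.778
te_Task 7 = (3 + 4·5 + 13)/6 = 36/6 = 6; σ²_Task 7 = ((13−3)/6)² = 2.778
te_Task 8 = (4 + 4·7 + 22)/6 = 54/6 = 9; σ²_Task 8 = ((22−4)/6)² = 9.000
te_Task 9 = (11 + 4·14 + 23)/6 = 90/6 = 15; σ²_Task 9 = ((23−11)/6)² = 4.000

Forward pass:
ES_Task 1 = 0; EF_Task 1 = 10
ES_Task 2 = 0; EF_Task 2 = 10
ES_Task 3 = 0; EF_Task 3 = 12
ES_Task 4 = 12; EF_Task 4 = 12+3 = 15
ES_Task 5 = 12; EF_Task 5 = 12+10 = 22
ES_Task 6 = 10; EF_Task 6 = 10+9 = 19
ES_Task 7 = 19; EF_Task 7 = 19+6 = 25
ES_Task 8 = 10; EF_Task 8 = 10+9 = 19
ES_Task 9 = max(EF_Task 2=10, EF_Task 4=15, EF_Task 5=22, EF_Task 7=25, EF_Task 8=19) = 25; EF_Task 9 = 25+15 = 40
Expected project duration μ = 40 days. Critical path: Task 1 → Task 6 → Task 7 → Task 9.

Variance along critical path = 0.444 + 1.778 + 2.778 + 4.000 = 9.000; σ = √9.000 = 3.000 days.
Z = (42 − 40) / 3.000 = 0.667
P(T ≤ 42) = Φ(0.667) ≈ 0.748

0.748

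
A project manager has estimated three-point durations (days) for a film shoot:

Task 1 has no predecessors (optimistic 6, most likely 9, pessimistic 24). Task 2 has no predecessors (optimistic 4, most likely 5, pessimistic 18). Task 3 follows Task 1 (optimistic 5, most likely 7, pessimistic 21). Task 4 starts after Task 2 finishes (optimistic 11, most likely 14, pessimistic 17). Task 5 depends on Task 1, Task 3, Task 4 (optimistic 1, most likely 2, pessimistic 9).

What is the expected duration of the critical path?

te_Task 1 = (6 + 4·9 + 24)/6 = 66/6 = 11
te_Task 2 = (4 + 4·5 + 18)/6 = 42/6 = 7
te_Task 3 = (5 + 4·7 + 21)/6 = 54/6 = 9
te_Task 4 = (11 + 4·14 + 17)/6 = 84/6 = 14
te_Task 5 = (1 + 4·2 + 9)/6 = 18/6 = 3

Forward pass:
ES_Task 1 = 0; EF_Task 1 = 11
ES_Task 2 = 0; EF_Task 2 = 7
ES_Task 3 = 11; EF_Task 3 = 11+9 = 20
ES_Task 4 = 7; EF_Task 4 = 7+14 = 21
ES_Task 5 = max(EF_Task 1=11, EF_Task 3=20, EF_Task 4=21) = 21; EF_Task 5 = 21+3 = 24
Expected project duration μ = 24 days. Critical path: Task 2 → Task 4 → Task 5.

24 days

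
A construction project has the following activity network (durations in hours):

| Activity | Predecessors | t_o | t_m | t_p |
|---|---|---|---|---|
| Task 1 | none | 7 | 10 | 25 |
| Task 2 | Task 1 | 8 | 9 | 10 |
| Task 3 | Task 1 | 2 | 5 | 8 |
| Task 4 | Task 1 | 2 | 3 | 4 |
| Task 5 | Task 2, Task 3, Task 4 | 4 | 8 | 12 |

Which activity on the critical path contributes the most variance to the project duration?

Task 1

te_Task 1 = (7 + 4·10 + 25)/6 = 72/6 = 12; σ²_Task 1 = ((25−7)/6)² = 9.000
te_Task 2 = (8 + 4·9 + 10)/6 = 54/6 = 9; σ²_Task 2 = ((10−8)/6)² = 0.111
te_Task 3 = (2 + 4·5 + 8)/6 = 30/6 = 5; σ²_Task 3 = ((8−2)/6)² = 1.000
te_Task 4 = (2 + 4·3 + 4)/6 = 18/6 = 3; σ²_Task 4 = ((4−2)/6)² = 0.111
te_Task 5 = (4 + 4·8 + 12)/6 = 48/6 = 8; σ²_Task 5 = ((12−4)/6)² = 1.778

Forward pass:
ES_Task 1 = 0; EF_Task 1 = 12
ES_Task 2 = 12; EF_Task 2 = 12+9 = 21
ES_Task 3 = 12; EF_Task 3 = 12+5 = 17
ES_Task 4 = 12; EF_Task 4 = 12+3 = 15
ES_Task 5 = max(EF_Task 2=21, EF_Task 3=17, EF_Task 4=15) = 21; EF_Task 5 = 21+8 = 29
Expected project duration μ = 29 hours. Critical path: Task 1 → Task 2 → Task 5.

Variances on critical path: σ²_Task 1=9.000, σ²_Task 2=0.111, σ²_Task 5=1.778.
Largest is σ²_Task 1 = 9.000.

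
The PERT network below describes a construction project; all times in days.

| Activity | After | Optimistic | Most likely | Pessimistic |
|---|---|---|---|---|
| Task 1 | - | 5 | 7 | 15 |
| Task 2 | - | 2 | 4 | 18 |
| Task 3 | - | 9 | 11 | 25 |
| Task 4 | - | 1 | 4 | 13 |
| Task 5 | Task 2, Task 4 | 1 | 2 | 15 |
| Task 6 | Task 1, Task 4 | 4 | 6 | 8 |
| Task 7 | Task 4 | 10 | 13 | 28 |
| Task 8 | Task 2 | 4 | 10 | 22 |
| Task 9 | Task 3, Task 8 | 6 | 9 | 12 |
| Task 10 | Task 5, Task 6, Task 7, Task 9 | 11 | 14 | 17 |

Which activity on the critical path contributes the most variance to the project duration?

te_Task 1 = (5 + 4·7 + 15)/6 = 48/6 = 8; σ²_Task 1 = ((15−5)/6)² = 2.778
te_Task 2 = (2 + 4·4 + 18)/6 = 36/6 = 6; σ²_Task 2 = ((18−2)/6)² = 7.111
te_Task 3 = (9 + 4·11 + 25)/6 = 78/6 = 13; σ²_Task 3 = ((25−9)/6)² = 7.111
te_Task 4 = (1 + 4·4 + 13)/6 = 30/6 = 5; σ²_Task 4 = ((13−1)/6)² = 4.000
te_Task 5 = (1 + 4·2 + 15)/6 = 24/6 = 4; σ²_Task 5 = ((15−1)/6)² = 5.444
te_Task 6 = (4 + 4·6 + 8)/6 = 36/6 = 6; σ²_Task 6 = ((8−4)/6)² = 0.444
te_Task 7 = (10 + 4·13 + 28)/6 = 90/6 = 15; σ²_Task 7 = ((28−10)/6)² = 9.000
te_Task 8 = (4 + 4·10 + 22)/6 = 66/6 = 11; σ²_Task 8 = ((22−4)/6)² = 9.000
te_Task 9 = (6 + 4·9 + 12)/6 = 54/6 = 9; σ²_Task 9 = ((12−6)/6)² = 1.000
te_Task 10 = (11 + 4·14 + 17)/6 = 84/6 = 14; σ²_Task 10 = ((17−11)/6)² = 1.000

Forward pass:
ES_Task 1 = 0; EF_Task 1 = 8
ES_Task 2 = 0; EF_Task 2 = 6
ES_Task 3 = 0; EF_Task 3 = 13
ES_Task 4 = 0; EF_Task 4 = 5
ES_Task 5 = max(EF_Task 2=6, EF_Task 4=5) = 6; EF_Task 5 = 6+4 = 10
ES_Task 6 = max(EF_Task 1=8, EF_Task 4=5) = 8; EF_Task 6 = 8+6 = 14
ES_Task 7 = 5; EF_Task 7 = 5+15 = 20
ES_Task 8 = 6; EF_Task 8 = 6+11 = 17
ES_Task 9 = max(EF_Task 3=13, EF_Task 8=17) = 17; EF_Task 9 = 17+9 = 26
ES_Task 10 = max(EF_Task 5=10, EF_Task 6=14, EF_Task 7=20, EF_Task 9=26) = 26; EF_Task 10 = 26+14 = 40
Expected project duration μ = 40 days. Critical path: Task 2 → Task 8 → Task 9 → Task 10.

Variances on critical path: σ²_Task 2=7.111, σ²_Task 8=9.000, σ²_Task 9=1.000, σ²_Task 10=1.000.
Largest is σ²_Task 8 = 9.000.

Task 8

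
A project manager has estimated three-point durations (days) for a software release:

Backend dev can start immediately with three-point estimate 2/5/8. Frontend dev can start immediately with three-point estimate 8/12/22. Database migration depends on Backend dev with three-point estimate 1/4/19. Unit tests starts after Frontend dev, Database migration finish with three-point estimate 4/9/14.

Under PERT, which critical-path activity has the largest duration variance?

Frontend dev

te_Backend dev = (2 + 4·5 + 8)/6 = 30/6 = 5; σ²_Backend dev = ((8−2)/6)² = 1.000
te_Frontend dev = (8 + 4·12 + 22)/6 = 78/6 = 13; σ²_Frontend dev = ((22−8)/6)² = 5.444
te_Database migration = (1 + 4·4 + 19)/6 = 36/6 = 6; σ²_Database migration = ((19−1)/6)² = 9.000
te_Unit tests = (4 + 4·9 + 14)/6 = 54/6 = 9; σ²_Unit tests = ((14−4)/6)² = 2.778

Forward pass:
ES_Backend dev = 0; EF_Backend dev = 5
ES_Frontend dev = 0; EF_Frontend dev = 13
ES_Database migration = 5; EF_Database migration = 5+6 = 11
ES_Unit tests = max(EF_Frontend dev=13, EF_Database migration=11) = 13; EF_Unit tests = 13+9 = 22
Expected project duration μ = 22 days. Critical path: Frontend dev → Unit tests.

Variances on critical path: σ²_Frontend dev=5.444, σ²_Unit tests=2.778.
Largest is σ²_Frontend dev = 5.444.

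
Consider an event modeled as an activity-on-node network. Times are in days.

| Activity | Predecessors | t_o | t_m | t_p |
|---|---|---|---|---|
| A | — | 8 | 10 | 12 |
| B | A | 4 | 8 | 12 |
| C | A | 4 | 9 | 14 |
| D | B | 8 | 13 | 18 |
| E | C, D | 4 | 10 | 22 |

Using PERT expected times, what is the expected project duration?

42 days

te_A = (8 + 4·10 + 12)/6 = 60/6 = 10
te_B = (4 + 4·8 + 12)/6 = 48/6 = 8
te_C = (4 + 4·9 + 14)/6 = 54/6 = 9
te_D = (8 + 4·13 + 18)/6 = 78/6 = 13
te_E = (4 + 4·10 + 22)/6 = 66/6 = 11

Forward pass:
ES_A = 0; EF_A = 10
ES_B = 10; EF_B = 10+8 = 18
ES_C = 10; EF_C = 10+9 = 19
ES_D = 18; EF_D = 18+13 = 31
ES_E = max(EF_C=19, EF_D=31) = 31; EF_E = 31+11 = 42
Expected project duration μ = 42 days. Critical path: A → B → D → E.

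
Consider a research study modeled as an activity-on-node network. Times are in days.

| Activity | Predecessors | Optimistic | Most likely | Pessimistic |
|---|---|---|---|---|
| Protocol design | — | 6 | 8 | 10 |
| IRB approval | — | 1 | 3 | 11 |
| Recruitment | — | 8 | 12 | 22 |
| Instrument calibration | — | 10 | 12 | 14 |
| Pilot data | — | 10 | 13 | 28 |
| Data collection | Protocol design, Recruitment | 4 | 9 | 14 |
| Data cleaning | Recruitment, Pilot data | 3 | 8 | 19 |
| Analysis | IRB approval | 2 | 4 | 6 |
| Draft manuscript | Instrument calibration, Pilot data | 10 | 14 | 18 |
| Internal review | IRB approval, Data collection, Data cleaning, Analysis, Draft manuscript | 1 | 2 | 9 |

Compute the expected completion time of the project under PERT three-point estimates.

32 days

te_Protocol design = (6 + 4·8 + 10)/6 = 48/6 = 8
te_IRB approval = (1 + 4·3 + 11)/6 = 24/6 = 4
te_Recruitment = (8 + 4·12 + 22)/6 = 78/6 = 13
te_Instrument calibration = (10 + 4·12 + 14)/6 = 72/6 = 12
te_Pilot data = (10 + 4·13 + 28)/6 = 90/6 = 15
te_Data collection = (4 + 4·9 + 14)/6 = 54/6 = 9
te_Data cleaning = (3 + 4·8 + 19)/6 = 54/6 = 9
te_Analysis = (2 + 4·4 + 6)/6 = 24/6 = 4
te_Draft manuscript = (10 + 4·14 + 18)/6 = 84/6 = 14
te_Internal review = (1 + 4·2 + 9)/6 = 18/6 = 3

Forward pass:
ES_Protocol design = 0; EF_Protocol design = 8
ES_IRB approval = 0; EF_IRB approval = 4
ES_Recruitment = 0; EF_Recruitment = 13
ES_Instrument calibration = 0; EF_Instrument calibration = 12
ES_Pilot data = 0; EF_Pilot data = 15
ES_Data collection = max(EF_Protocol design=8, EF_Recruitment=13) = 13; EF_Data collection = 13+9 = 22
ES_Data cleaning = max(EF_Recruitment=13, EF_Pilot data=15) = 15; EF_Data cleaning = 15+9 = 24
ES_Analysis = 4; EF_Analysis = 4+4 = 8
ES_Draft manuscript = max(EF_Instrument calibration=12, EF_Pilot data=15) = 15; EF_Draft manuscript = 15+14 = 29
ES_Internal review = max(EF_IRB approval=4, EF_Data collection=22, EF_Data cleaning=24, EF_Analysis=8, EF_Draft manuscript=29) = 29; EF_Internal review = 29+3 = 32
Expected project duration μ = 32 days. Critical path: Pilot data → Draft manuscript → Internal review.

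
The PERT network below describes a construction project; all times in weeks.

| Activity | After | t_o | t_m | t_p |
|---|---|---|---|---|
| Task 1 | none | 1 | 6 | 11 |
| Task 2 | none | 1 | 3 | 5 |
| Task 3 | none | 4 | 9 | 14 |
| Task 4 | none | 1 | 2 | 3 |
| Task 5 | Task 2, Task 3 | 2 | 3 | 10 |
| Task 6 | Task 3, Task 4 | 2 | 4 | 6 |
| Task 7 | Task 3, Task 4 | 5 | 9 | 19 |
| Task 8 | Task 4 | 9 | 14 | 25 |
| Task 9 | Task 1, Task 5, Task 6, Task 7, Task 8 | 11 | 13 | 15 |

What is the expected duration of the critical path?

te_Task 1 = (1 + 4·6 + 11)/6 = 36/6 = 6
te_Task 2 = (1 + 4·3 + 5)/6 = 18/6 = 3
te_Task 3 = (4 + 4·9 + 14)/6 = 54/6 = 9
te_Task 4 = (1 + 4·2 + 3)/6 = 12/6 = 2
te_Task 5 = (2 + 4·3 + 10)/6 = 24/6 = 4
te_Task 6 = (2 + 4·4 + 6)/6 = 24/6 = 4
te_Task 7 = (5 + 4·9 + 19)/6 = 60/6 = 10
te_Task 8 = (9 + 4·14 + 25)/6 = 90/6 = 15
te_Task 9 = (11 + 4·13 + 15)/6 = 78/6 = 13

Forward pass:
ES_Task 1 = 0; EF_Task 1 = 6
ES_Task 2 = 0; EF_Task 2 = 3
ES_Task 3 = 0; EF_Task 3 = 9
ES_Task 4 = 0; EF_Task 4 = 2
ES_Task 5 = max(EF_Task 2=3, EF_Task 3=9) = 9; EF_Task 5 = 9+4 = 13
ES_Task 6 = max(EF_Task 3=9, EF_Task 4=2) = 9; EF_Task 6 = 9+4 = 13
ES_Task 7 = max(EF_Task 3=9, EF_Task 4=2) = 9; EF_Task 7 = 9+10 = 19
ES_Task 8 = 2; EF_Task 8 = 2+15 = 17
ES_Task 9 = max(EF_Task 1=6, EF_Task 5=13, EF_Task 6=13, EF_Task 7=19, EF_Task 8=17) = 19; EF_Task 9 = 19+13 = 32
Expected project duration μ = 32 weeks. Critical path: Task 3 → Task 7 → Task 9.

32 weeks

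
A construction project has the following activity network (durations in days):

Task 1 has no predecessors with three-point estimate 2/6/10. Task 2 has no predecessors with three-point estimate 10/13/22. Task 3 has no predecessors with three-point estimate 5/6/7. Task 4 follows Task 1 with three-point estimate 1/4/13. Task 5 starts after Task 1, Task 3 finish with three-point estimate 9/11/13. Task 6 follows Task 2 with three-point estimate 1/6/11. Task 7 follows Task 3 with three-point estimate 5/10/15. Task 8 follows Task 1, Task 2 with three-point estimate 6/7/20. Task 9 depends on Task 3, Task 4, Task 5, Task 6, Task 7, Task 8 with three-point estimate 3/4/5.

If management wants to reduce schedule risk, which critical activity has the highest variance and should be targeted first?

te_Task 1 = (2 + 4·6 + 10)/6 = 36/6 = 6; σ²_Task 1 = ((10−2)/6)² = 1.778
te_Task 2 = (10 + 4·13 + 22)/6 = 84/6 = 14; σ²_Task 2 = ((22−10)/6)² = 4.000
te_Task 3 = (5 + 4·6 + 7)/6 = 36/6 = 6; σ²_Task 3 = ((7−5)/6)² = 0.111
te_Task 4 = (1 + 4·4 + 13)/6 = 30/6 = 5; σ²_Task 4 = ((13−1)/6)² = 4.000
te_Task 5 = (9 + 4·11 + 13)/6 = 66/6 = 11; σ²_Task 5 = ((13−9)/6)² = 0.444
te_Task 6 = (1 + 4·6 + 11)/6 = 36/6 = 6; σ²_Task 6 = ((11−1)/6)² = 2.778
te_Task 7 = (5 + 4·10 + 15)/6 = 60/6 = 10; σ²_Task 7 = ((15−5)/6)² = 2.778
te_Task 8 = (6 + 4·7 + 20)/6 = 54/6 = 9; σ²_Task 8 = ((20−6)/6)² = 5.444
te_Task 9 = (3 + 4·4 + 5)/6 = 24/6 = 4; σ²_Task 9 = ((5−3)/6)² = 0.111

Forward pass:
ES_Task 1 = 0; EF_Task 1 = 6
ES_Task 2 = 0; EF_Task 2 = 14
ES_Task 3 = 0; EF_Task 3 = 6
ES_Task 4 = 6; EF_Task 4 = 6+5 = 11
ES_Task 5 = max(EF_Task 1=6, EF_Task 3=6) = 6; EF_Task 5 = 6+11 = 17
ES_Task 6 = 14; EF_Task 6 = 14+6 = 20
ES_Task 7 = 6; EF_Task 7 = 6+10 = 16
ES_Task 8 = max(EF_Task 1=6, EF_Task 2=14) = 14; EF_Task 8 = 14+9 = 23
ES_Task 9 = max(EF_Task 3=6, EF_Task 4=11, EF_Task 5=17, EF_Task 6=20, EF_Task 7=16, EF_Task 8=23) = 23; EF_Task 9 = 23+4 = 27
Expected project duration μ = 27 days. Critical path: Task 2 → Task 8 → Task 9.

Variances on critical path: σ²_Task 2=4.000, σ²_Task 8=5.444, σ²_Task 9=0.111.
Largest is σ²_Task 8 = 5.444.

Task 8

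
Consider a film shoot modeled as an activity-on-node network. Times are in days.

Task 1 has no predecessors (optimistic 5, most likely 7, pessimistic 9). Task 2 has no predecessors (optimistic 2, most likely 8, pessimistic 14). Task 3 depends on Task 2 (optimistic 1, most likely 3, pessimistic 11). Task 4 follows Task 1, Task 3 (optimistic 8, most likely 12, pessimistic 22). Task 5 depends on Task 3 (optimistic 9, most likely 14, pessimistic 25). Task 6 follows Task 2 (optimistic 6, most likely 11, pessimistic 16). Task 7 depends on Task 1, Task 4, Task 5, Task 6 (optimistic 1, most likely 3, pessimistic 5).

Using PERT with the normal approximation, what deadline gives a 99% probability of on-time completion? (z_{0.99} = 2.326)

38.8 days

te_Task 1 = (5 + 4·7 + 9)/6 = 42/6 = 7; σ²_Task 1 = ((9−5)/6)² = 0.444
te_Task 2 = (2 + 4·8 + 14)/6 = 48/6 = 8; σ²_Task 2 = ((14−2)/6)² = 4.000
te_Task 3 = (1 + 4·3 + 11)/6 = 24/6 = 4; σ²_Task 3 = ((11−1)/6)² = 2.778
te_Task 4 = (8 + 4·12 + 22)/6 = 78/6 = 13; σ²_Task 4 = ((22−8)/6)² = 5.444
te_Task 5 = (9 + 4·14 + 25)/6 = 90/6 = 15; σ²_Task 5 = ((25−9)/6)² = 7.111
te_Task 6 = (6 + 4·11 + 16)/6 = 66/6 = 11; σ²_Task 6 = ((16−6)/6)² = 2.778
te_Task 7 = (1 + 4·3 + 5)/6 = 18/6 = 3; σ²_Task 7 = ((5−1)/6)² = 0.444

Forward pass:
ES_Task 1 = 0; EF_Task 1 = 7
ES_Task 2 = 0; EF_Task 2 = 8
ES_Task 3 = 8; EF_Task 3 = 8+4 = 12
ES_Task 4 = max(EF_Task 1=7, EF_Task 3=12) = 12; EF_Task 4 = 12+13 = 25
ES_Task 5 = 12; EF_Task 5 = 12+15 = 27
ES_Task 6 = 8; EF_Task 6 = 8+11 = 19
ES_Task 7 = max(EF_Task 1=7, EF_Task 4=25, EF_Task 5=27, EF_Task 6=19) = 27; EF_Task 7 = 27+3 = 30
Expected project duration μ = 30 days. Critical path: Task 2 → Task 3 → Task 5 → Task 7.

Variance along critical path = 4.000 + 2.778 + 7.111 + 0.444 = 14.333; σ = 3.786 days.
D = μ + z·σ = 30 + 2.326·3.786 = 38.8 days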